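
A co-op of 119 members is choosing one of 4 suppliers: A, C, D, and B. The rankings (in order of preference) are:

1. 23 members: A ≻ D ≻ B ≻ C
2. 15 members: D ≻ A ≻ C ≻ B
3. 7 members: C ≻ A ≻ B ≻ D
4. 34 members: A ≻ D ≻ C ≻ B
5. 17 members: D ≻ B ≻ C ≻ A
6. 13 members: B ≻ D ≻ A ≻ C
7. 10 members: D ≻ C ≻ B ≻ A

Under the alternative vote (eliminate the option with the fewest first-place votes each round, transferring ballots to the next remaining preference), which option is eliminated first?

Round 1: A 57, C 7, D 42, B 13. Eliminate C.

C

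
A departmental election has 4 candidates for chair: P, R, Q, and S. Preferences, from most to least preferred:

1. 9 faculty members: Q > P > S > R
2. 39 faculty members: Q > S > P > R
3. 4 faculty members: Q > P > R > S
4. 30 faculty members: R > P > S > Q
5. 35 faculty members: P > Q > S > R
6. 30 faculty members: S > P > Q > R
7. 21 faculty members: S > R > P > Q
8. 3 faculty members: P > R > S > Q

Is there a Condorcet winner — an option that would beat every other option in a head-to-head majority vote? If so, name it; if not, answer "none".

Checking pairwise contests:
S beats P 90–81.
P beats R 120–51.
P beats Q 119–52.
Q beats S 87–84.
Every option loses at least one head-to-head, so there is no Condorcet winner.

none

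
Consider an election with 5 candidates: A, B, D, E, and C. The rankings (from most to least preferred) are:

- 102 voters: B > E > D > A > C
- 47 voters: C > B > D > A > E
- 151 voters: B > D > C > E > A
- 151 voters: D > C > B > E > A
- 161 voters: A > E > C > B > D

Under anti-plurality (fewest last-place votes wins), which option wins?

Last-place votes: A 302, B 0, D 161, E 47, C 102.
B is ranked last by the fewest voters, so B wins.

B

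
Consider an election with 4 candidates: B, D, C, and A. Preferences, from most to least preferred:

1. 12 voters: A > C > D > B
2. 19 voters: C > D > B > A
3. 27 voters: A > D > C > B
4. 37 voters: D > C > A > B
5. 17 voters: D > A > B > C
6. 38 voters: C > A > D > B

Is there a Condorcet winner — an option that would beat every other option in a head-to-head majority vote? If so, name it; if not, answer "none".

Checking pairwise contests:
D beats B 150–0.
A beats D 77–73.
D beats C 81–69.
C beats A 94–56.
Every option loses at least one head-to-head, so there is no Condorcet winner.

none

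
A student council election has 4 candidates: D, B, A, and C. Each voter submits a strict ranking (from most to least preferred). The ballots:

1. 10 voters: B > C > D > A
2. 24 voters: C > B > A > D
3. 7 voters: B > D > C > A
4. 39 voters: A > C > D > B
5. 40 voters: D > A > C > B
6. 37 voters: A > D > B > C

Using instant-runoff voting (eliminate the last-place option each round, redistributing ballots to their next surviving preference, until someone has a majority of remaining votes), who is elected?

Round 1: D 40, B 17, A 76, C 24. Eliminate B.
Round 2: D 47, A 76, C 34. Eliminate C.
Round 3: D 57, A 100. A has a majority.

A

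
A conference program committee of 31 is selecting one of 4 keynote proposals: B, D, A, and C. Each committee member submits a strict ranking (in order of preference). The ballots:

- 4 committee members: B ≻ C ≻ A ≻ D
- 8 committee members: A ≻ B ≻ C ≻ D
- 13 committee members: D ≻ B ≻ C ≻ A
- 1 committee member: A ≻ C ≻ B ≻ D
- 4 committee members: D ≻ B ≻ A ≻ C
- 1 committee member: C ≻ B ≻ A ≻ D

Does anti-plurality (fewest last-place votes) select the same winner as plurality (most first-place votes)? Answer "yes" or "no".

no

Anti-plurality — last-place votes: B 0, D 14, A 13, C 4. Winner: B.
Plurality — first-place votes: B 4, D 17, A 9, C 1. Winner: D.
The two methods disagree.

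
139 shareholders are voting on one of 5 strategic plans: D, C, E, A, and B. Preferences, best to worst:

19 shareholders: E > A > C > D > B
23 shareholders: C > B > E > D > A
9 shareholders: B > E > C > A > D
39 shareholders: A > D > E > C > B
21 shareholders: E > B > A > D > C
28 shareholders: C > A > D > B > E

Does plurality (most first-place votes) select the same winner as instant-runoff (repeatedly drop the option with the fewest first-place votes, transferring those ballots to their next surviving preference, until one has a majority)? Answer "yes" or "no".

Plurality — first-place votes: D 0, C 51, E 40, A 39, B 9. Winner: C.
Instant-runoff — R1 D 0, C 51, E 40, A 39, B 9 (D out); R2 C 51, E 40, A 39, B 9 (B out); R3 C 51, E 49, A 39 (A out); R4 C 51, E 88 (E winner). Winner: E.
The two methods disagree.

no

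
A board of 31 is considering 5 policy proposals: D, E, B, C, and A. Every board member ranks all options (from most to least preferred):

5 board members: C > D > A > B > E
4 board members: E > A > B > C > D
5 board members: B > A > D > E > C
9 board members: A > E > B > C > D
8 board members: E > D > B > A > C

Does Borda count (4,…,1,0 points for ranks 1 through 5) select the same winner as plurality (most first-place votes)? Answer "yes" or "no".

no

Borda — scores: D 49, E 80, B 67, C 33, A 81. Winner: A.
Plurality — first-place votes: D 0, E 12, B 5, C 5, A 9. Winner: E.
The two methods disagree.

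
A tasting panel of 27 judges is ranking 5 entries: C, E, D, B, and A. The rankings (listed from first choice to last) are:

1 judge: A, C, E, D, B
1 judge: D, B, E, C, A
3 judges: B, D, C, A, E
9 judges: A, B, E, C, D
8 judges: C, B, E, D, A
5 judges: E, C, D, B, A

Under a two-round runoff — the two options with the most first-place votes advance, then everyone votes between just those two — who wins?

C

Round 1 first-place votes: C 8, E 5, D 1, B 3, A 10.
A and C advance.
Runoff: A is preferred to C by 10 voters; C by 17.
C wins the runoff.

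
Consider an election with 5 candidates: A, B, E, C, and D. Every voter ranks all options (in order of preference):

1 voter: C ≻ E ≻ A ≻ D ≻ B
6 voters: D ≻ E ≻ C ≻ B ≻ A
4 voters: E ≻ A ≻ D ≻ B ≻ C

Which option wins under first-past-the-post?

First-place votes: A 0, B 0, E 4, C 1, D 6.
D has the most first-place votes.

D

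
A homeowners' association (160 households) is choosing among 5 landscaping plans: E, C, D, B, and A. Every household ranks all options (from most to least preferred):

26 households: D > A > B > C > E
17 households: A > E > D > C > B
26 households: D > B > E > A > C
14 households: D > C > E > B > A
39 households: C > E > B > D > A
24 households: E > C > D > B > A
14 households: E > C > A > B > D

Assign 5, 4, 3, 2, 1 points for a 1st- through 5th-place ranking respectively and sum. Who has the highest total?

E

E: 26·1 + 17·4 + 26·3 + 14·3 + 39·4 + 24·5 + 14·5 = 560
C: 26·2 + 17·2 + 26·1 + 14·4 + 39·5 + 24·4 + 14·4 = 515
D: 26·5 + 17·3 + 26·5 + 14·5 + 39·2 + 24·3 + 14·1 = 545
B: 26·3 + 17·1 + 26·4 + 14·2 + 39·3 + 24·2 + 14·2 = 420
A: 26·4 + 17·5 + 26·2 + 14·1 + 39·1 + 24·1 + 14·3 = 360
E has the highest Borda score (560).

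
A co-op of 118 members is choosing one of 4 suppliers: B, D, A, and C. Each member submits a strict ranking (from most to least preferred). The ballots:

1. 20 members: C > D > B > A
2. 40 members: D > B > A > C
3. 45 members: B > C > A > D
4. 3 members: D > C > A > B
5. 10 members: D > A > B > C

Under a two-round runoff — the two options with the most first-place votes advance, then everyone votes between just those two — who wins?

Round 1 first-place votes: B 45, D 53, A 0, C 20.
D and B advance.
Runoff: D is preferred to B by 73 voters; B by 45.
D wins the runoff.

D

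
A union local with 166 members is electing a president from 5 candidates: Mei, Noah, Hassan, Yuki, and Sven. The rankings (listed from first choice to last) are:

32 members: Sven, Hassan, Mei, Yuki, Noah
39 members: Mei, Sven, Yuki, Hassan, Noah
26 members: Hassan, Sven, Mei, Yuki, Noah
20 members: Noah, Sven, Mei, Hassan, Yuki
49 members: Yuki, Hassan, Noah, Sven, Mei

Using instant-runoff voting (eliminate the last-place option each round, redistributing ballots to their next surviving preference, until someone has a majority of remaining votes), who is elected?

Sven

Round 1: Mei 39, Noah 20, Hassan 26, Yuki 49, Sven 32. Eliminate Noah.
Round 2: Mei 39, Hassan 26, Yuki 49, Sven 52. Eliminate Hassan.
Round 3: Mei 39, Yuki 49, Sven 78. Eliminate Mei.
Round 4: Yuki 49, Sven 117. Sven has a majority.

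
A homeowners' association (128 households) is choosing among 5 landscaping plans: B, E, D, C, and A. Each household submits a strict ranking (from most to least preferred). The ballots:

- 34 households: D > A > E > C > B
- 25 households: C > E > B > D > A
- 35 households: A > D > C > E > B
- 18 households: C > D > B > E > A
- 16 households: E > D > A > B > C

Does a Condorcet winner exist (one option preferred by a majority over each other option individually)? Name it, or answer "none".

D vs B: 103–25 for D.
D vs E: 87–41 for D.
D vs C: 85–43 for D.
D vs A: 93–35 for D.
D beats every other option head-to-head.

D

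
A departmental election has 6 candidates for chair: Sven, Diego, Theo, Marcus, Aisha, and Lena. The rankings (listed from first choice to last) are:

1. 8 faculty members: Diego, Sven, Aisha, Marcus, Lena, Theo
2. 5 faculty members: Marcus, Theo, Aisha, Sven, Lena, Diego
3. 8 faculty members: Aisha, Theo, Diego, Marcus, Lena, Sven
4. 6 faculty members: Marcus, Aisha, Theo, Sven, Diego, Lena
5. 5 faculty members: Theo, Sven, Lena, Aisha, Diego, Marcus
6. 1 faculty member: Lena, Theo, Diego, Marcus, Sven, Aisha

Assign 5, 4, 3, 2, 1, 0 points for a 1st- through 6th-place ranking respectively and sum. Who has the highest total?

Sven: 8·4 + 5·2 + 8·0 + 6·2 + 5·4 + 1·1 = 75
Diego: 8·5 + 5·0 + 8·3 + 6·1 + 5·1 + 1·3 = 78
Theo: 8·0 + 5·4 + 8·4 + 6·3 + 5·5 + 1·4 = 99
Marcus: 8·2 + 5·5 + 8·2 + 6·5 + 5·0 + 1·2 = 89
Aisha: 8·3 + 5·3 + 8·5 + 6·4 + 5·2 + 1·0 = 113
Lena: 8·1 + 5·1 + 8·1 + 6·0 + 5·3 + 1·5 = 41
Aisha has the highest Borda score (113).

Aisha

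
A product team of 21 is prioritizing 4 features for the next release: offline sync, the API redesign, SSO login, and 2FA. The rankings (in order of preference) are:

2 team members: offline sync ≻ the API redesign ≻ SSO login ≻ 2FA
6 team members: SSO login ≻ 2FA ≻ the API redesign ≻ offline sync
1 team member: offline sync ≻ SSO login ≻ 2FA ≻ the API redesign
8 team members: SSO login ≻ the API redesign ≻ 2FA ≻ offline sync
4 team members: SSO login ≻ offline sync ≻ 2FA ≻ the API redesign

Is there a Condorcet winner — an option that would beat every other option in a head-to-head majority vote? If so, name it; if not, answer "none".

SSO login

SSO login vs offline sync: 18–3 for SSO login.
SSO login vs the API redesign: 19–2 for SSO login.
SSO login vs 2FA: 21–0 for SSO login.
SSO login beats every other option head-to-head.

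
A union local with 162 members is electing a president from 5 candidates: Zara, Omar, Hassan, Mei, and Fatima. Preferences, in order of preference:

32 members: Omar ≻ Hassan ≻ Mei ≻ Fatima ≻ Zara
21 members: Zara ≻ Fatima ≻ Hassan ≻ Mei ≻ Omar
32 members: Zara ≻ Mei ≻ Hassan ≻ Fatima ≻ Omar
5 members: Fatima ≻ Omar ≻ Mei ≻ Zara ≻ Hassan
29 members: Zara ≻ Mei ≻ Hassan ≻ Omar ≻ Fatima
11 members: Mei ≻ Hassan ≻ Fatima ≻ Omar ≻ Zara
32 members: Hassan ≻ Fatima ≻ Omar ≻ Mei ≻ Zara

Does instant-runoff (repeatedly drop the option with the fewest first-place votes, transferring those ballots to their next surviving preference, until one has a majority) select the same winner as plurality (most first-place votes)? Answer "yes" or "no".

Instant-runoff — R1 Zara 82, Omar 32, Hassan 32, Mei 11, Fatima 5 (Zara winner). Winner: Zara.
Plurality — first-place votes: Zara 82, Omar 32, Hassan 32, Mei 11, Fatima 5. Winner: Zara.
The two methods agree.

yes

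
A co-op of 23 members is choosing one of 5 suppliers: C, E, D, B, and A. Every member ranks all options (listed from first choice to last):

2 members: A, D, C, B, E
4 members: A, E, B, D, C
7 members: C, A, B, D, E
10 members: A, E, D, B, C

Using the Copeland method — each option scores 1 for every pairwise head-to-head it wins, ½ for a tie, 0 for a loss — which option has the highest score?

A

C: loses to E, D, B, and A → score 0.
E: beats C, D, and B; loses to A → score 3.
D: beats C and B; loses to E and A → score 2.
B: beats C; loses to E, D, and A → score 1.
A: beats C, E, D, and B → score 4.
A has the best pairwise record.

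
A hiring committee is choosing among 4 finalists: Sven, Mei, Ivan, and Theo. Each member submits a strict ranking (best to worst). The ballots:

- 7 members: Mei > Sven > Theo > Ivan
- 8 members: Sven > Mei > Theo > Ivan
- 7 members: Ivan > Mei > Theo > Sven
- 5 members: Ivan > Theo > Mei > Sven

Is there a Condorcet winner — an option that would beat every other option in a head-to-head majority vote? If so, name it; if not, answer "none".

Mei

Mei vs Sven: 19–8 for Mei.
Mei vs Ivan: 15–12 for Mei.
Mei vs Theo: 22–5 for Mei.
Mei beats every other option head-to-head.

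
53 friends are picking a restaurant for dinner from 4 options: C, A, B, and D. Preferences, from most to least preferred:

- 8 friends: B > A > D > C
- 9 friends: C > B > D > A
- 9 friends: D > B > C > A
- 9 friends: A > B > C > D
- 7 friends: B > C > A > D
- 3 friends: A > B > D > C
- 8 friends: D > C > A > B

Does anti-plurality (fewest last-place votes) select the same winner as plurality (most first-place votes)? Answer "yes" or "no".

Anti-plurality — last-place votes: C 11, A 18, B 8, D 16. Winner: B.
Plurality — first-place votes: C 9, A 12, B 15, D 17. Winner: D.
The two methods disagree.

no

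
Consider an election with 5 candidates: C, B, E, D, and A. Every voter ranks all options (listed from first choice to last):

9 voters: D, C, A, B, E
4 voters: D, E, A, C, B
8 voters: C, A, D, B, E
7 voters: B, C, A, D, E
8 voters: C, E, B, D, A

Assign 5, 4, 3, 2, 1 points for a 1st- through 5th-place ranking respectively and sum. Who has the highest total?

C

C: 9·4 + 4·2 + 8·5 + 7·4 + 8·5 = 152
B: 9·2 + 4·1 + 8·2 + 7·5 + 8·3 = 97
E: 9·1 + 4·4 + 8·1 + 7·1 + 8·4 = 72
D: 9·5 + 4·5 + 8·3 + 7·2 + 8·2 = 119
A: 9·3 + 4·3 + 8·4 + 7·3 + 8·1 = 100
C has the highest Borda score (152).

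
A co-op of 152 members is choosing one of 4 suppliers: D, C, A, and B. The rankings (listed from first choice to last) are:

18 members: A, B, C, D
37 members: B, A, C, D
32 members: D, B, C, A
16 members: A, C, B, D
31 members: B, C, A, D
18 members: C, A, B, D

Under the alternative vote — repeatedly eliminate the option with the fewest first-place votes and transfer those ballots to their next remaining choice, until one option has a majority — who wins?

Round 1: D 32, C 18, A 34, B 68. Eliminate C.
Round 2: D 32, A 52, B 68. Eliminate D.
Round 3: A 52, B 100. B has a majority.

B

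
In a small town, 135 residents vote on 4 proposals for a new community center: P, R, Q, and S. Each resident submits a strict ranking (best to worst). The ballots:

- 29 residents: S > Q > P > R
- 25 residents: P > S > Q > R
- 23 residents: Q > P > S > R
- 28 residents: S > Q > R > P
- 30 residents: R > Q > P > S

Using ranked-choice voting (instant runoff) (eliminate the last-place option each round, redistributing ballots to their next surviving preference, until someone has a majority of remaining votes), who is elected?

P

Round 1: P 25, R 30, Q 23, S 57. Eliminate Q.
Round 2: P 48, R 30, S 57. Eliminate R.
Round 3: P 78, S 57. P has a majority.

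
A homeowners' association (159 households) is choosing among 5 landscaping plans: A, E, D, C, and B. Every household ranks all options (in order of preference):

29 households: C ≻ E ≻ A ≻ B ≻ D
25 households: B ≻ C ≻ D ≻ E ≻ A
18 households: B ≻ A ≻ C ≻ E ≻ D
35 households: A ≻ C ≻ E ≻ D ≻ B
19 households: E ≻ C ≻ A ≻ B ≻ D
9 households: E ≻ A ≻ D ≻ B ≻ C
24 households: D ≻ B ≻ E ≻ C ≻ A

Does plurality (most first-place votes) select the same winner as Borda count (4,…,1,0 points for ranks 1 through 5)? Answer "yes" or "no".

no

Plurality — first-place votes: A 35, E 28, D 24, C 29, B 43. Winner: B.
Borda — scores: A 317, E 360, D 199, C 413, B 301. Winner: C.
The two methods disagree.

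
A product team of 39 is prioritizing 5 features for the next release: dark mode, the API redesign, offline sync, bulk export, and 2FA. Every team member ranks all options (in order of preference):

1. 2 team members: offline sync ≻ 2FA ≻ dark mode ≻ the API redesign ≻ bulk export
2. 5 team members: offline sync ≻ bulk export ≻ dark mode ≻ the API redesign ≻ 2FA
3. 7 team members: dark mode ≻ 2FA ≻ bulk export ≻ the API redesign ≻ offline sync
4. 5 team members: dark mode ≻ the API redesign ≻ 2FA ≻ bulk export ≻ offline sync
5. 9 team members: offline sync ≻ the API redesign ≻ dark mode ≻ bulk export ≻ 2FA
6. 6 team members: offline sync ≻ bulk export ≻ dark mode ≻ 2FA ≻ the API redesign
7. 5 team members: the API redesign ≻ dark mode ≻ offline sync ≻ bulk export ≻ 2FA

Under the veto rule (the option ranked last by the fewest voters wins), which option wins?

Last-place votes: dark mode 0, the API redesign 6, offline sync 12, bulk export 2, 2FA 19.
dark mode is ranked last by the fewest voters, so dark mode wins.

dark mode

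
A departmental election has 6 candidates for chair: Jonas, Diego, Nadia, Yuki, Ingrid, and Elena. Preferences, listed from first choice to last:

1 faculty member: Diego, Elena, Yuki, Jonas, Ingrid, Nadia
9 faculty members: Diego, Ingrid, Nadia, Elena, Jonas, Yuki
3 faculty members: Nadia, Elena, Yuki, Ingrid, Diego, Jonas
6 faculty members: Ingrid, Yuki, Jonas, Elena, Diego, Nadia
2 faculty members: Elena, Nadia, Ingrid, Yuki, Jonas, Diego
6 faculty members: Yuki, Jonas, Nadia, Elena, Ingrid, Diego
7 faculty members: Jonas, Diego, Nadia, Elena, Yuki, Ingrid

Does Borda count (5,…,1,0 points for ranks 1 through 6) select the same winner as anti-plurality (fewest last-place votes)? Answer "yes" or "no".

no

Borda — scores: Jonas 90, Diego 87, Nadia 89, Yuki 77, Ingrid 85, Elena 82. Winner: Jonas.
Anti-plurality — last-place votes: Jonas 3, Diego 8, Nadia 7, Yuki 9, Ingrid 7, Elena 0. Winner: Elena.
The two methods disagree.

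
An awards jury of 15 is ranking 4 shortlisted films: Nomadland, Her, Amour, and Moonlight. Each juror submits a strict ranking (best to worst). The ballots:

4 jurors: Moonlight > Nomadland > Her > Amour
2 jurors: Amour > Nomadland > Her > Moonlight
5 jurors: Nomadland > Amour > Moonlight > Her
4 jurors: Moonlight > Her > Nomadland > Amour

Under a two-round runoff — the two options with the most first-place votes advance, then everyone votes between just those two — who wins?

Moonlight

Round 1 first-place votes: Nomadland 5, Her 0, Amour 2, Moonlight 8.
Moonlight and Nomadland advance.
Runoff: Moonlight is preferred to Nomadland by 8 voters; Nomadland by 7.
Moonlight wins the runoff.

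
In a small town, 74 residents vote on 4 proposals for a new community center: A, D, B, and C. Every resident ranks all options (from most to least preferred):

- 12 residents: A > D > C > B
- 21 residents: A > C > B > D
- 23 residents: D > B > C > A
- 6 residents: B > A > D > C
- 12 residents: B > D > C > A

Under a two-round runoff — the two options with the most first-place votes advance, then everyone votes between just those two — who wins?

Round 1 first-place votes: A 33, D 23, B 18, C 0.
A and D advance.
Runoff: A is preferred to D by 39 voters; D by 35.
A wins the runoff.

A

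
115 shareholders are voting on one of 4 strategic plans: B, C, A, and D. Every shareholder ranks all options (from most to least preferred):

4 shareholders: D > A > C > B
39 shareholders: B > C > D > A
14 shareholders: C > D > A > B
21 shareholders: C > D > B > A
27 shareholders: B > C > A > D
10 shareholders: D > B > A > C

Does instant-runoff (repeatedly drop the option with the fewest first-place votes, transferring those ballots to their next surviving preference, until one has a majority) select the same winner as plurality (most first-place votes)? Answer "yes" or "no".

Instant-runoff — R1 B 66, C 35, A 0, D 14 (B winner). Winner: B.
Plurality — first-place votes: B 66, C 35, A 0, D 14. Winner: B.
The two methods agree.

yes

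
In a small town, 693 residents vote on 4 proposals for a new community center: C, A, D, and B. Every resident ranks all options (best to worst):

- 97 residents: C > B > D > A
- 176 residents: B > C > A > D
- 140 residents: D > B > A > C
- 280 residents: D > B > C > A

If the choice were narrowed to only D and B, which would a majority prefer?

Voters preferring D to B: 420; preferring B to D: 273.
D wins the head-to-head.

D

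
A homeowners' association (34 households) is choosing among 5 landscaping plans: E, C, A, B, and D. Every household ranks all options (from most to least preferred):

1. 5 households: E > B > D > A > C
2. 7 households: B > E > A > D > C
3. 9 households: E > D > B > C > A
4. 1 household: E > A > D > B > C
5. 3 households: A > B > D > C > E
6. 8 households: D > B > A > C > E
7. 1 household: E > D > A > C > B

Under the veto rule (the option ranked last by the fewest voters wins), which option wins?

D

Last-place votes: E 11, C 13, A 9, B 1, D 0.
D is ranked last by the fewest voters, so D wins.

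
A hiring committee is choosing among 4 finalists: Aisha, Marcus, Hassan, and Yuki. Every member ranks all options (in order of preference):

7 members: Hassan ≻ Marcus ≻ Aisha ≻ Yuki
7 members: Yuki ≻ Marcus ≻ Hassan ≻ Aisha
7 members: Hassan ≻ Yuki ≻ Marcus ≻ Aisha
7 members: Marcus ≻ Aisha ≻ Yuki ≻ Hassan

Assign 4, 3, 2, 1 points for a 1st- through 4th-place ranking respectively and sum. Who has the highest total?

Marcus

Aisha: 7·2 + 7·1 + 7·1 + 7·3 = 49
Marcus: 7·3 + 7·3 + 7·2 + 7·4 = 84
Hassan: 7·4 + 7·2 + 7·4 + 7·1 = 77
Yuki: 7·1 + 7·4 + 7·3 + 7·2 = 70
Marcus has the highest Borda score (84).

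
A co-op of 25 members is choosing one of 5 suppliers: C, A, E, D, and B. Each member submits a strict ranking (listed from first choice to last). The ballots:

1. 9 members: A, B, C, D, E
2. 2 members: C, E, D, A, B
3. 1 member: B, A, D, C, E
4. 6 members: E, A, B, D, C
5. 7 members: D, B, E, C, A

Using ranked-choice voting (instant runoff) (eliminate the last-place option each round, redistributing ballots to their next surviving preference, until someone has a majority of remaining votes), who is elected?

E

Round 1: C 2, A 9, E 6, D 7, B 1. Eliminate B.
Round 2: C 2, A 10, E 6, D 7. Eliminate C.
Round 3: A 10, E 8, D 7. Eliminate D.
Round 4: A 10, E 15. E has a majority.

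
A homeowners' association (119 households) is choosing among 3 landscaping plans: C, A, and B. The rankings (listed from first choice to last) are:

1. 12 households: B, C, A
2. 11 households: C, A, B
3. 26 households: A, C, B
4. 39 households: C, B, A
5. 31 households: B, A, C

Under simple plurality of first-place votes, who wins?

First-place votes: C 50, A 26, B 43.
C has the most first-place votes.

C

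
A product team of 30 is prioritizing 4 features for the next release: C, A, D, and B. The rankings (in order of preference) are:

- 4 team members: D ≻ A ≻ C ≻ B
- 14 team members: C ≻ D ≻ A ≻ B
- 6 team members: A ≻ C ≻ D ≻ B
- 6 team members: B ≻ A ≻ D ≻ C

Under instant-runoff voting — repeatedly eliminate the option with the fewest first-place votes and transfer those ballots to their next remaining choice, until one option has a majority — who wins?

Round 1: C 14, A 6, D 4, B 6. Eliminate D.
Round 2: C 14, A 10, B 6. Eliminate B.
Round 3: C 14, A 16. A has a majority.

A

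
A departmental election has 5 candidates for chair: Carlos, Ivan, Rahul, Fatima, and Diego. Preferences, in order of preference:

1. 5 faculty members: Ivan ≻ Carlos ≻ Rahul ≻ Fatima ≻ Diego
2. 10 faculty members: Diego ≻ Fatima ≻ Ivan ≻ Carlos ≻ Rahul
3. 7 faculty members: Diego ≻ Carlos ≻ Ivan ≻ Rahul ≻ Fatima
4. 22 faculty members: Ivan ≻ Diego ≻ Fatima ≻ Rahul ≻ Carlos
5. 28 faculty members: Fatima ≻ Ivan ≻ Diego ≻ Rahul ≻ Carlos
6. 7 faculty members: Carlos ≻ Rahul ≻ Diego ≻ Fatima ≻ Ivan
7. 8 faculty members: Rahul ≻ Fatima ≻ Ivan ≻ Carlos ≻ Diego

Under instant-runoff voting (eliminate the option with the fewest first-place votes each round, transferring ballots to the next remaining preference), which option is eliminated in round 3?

Diego

Round 1: Carlos 7, Ivan 27, Rahul 8, Fatima 28, Diego 17. Eliminate Carlos.
Round 2: Ivan 27, Rahul 15, Fatima 28, Diego 17. Eliminate Rahul.
Round 3: Ivan 27, Fatima 36, Diego 24. Eliminate Diego.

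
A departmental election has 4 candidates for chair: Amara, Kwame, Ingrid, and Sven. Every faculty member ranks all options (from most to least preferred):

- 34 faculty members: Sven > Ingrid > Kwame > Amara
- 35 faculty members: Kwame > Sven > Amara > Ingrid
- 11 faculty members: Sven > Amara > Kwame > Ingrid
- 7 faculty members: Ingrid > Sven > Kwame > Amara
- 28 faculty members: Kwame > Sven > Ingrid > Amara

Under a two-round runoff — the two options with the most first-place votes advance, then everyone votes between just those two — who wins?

Kwame

Round 1 first-place votes: Amara 0, Kwame 63, Ingrid 7, Sven 45.
Kwame and Sven advance.
Runoff: Kwame is preferred to Sven by 63 voters; Sven by 52.
Kwame wins the runoff.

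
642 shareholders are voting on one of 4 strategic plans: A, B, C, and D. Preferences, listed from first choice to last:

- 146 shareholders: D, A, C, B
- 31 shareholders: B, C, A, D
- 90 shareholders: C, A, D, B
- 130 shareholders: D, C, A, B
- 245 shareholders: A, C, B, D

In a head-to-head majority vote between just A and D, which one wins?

Voters preferring A to D: 366; preferring D to A: 276.
A wins the head-to-head.

A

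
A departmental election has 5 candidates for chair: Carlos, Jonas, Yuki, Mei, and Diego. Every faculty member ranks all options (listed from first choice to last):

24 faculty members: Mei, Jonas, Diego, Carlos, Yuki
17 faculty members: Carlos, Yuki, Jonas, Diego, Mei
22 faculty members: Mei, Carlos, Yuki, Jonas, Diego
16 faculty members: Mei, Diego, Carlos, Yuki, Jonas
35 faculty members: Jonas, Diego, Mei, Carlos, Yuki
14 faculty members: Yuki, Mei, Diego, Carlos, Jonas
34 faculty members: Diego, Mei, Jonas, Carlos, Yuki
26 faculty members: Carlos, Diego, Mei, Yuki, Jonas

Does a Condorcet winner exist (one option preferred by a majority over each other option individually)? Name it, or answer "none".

Checking pairwise contests:
Mei beats Carlos 145–43.
Carlos beats Jonas 95–93.
Carlos beats Yuki 174–14.
Diego beats Mei 112–76.
Jonas beats Diego 98–90.
Every option loses at least one head-to-head, so there is no Condorcet winner.

none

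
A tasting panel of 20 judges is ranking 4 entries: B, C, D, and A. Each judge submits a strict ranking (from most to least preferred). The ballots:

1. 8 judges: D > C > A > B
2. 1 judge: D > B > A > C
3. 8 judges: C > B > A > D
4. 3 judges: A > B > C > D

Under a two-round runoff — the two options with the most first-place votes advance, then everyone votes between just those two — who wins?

C

Round 1 first-place votes: B 0, C 8, D 9, A 3.
D and C advance.
Runoff: D is preferred to C by 9 voters; C by 11.
C wins the runoff.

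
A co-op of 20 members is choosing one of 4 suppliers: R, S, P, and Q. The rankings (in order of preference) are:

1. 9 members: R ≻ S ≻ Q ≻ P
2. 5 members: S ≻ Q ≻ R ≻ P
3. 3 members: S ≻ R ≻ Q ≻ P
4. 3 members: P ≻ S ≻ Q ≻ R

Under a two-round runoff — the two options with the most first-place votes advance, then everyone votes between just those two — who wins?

Round 1 first-place votes: R 9, S 8, P 3, Q 0.
R and S advance.
Runoff: R is preferred to S by 9 voters; S by 11.
S wins the runoff.

S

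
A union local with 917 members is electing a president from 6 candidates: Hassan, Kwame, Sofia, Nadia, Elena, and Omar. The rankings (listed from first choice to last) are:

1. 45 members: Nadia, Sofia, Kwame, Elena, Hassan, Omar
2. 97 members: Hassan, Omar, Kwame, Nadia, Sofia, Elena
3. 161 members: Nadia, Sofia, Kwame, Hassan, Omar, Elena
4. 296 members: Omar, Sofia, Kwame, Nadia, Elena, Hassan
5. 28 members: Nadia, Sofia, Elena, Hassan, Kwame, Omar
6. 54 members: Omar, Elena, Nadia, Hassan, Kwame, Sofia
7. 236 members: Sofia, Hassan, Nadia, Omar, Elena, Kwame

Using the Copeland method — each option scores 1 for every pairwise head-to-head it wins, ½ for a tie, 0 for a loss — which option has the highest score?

Sofia

Hassan: beats Elena and Omar; loses to Kwame, Sofia, and Nadia → score 2.
Kwame: beats Hassan and Elena; loses to Sofia, Nadia, and Omar → score 2.
Sofia: beats Hassan, Kwame, Nadia, Elena, and Omar → score 5.
Nadia: beats Hassan, Kwame, Elena, and Omar; loses to Sofia → score 4.
Elena: loses to Hassan, Kwame, Sofia, Nadia, and Omar → score 0.
Omar: beats Kwame and Elena; loses to Hassan, Sofia, and Nadia → score 2.
Sofia has the best pairwise record.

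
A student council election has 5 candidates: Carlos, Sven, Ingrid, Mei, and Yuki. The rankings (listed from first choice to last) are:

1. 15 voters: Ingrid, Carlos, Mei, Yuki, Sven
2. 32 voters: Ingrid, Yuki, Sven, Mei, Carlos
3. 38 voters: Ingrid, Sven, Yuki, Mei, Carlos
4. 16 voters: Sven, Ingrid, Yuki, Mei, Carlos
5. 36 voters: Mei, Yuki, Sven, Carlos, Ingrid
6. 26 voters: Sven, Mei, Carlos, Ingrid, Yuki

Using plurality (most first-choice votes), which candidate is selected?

First-place votes: Carlos 0, Sven 42, Ingrid 85, Mei 36, Yuki 0.
Ingrid has the most first-place votes.

Ingrid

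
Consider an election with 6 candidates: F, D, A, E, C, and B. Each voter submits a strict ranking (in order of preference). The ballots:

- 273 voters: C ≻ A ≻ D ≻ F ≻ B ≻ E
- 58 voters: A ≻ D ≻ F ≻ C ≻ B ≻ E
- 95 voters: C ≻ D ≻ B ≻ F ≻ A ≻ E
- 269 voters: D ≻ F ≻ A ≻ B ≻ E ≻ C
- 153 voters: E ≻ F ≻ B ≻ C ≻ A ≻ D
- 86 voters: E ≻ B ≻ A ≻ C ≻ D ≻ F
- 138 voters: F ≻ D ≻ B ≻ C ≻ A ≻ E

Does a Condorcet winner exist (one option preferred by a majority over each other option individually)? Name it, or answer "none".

none

Checking pairwise contests:
D beats F 781–291.
A beats D 570–502.
F beats A 655–417.
F beats E 833–239.
F beats C 618–454.
F beats B 891–181.
Every option loses at least one head-to-head, so there is no Condorcet winner.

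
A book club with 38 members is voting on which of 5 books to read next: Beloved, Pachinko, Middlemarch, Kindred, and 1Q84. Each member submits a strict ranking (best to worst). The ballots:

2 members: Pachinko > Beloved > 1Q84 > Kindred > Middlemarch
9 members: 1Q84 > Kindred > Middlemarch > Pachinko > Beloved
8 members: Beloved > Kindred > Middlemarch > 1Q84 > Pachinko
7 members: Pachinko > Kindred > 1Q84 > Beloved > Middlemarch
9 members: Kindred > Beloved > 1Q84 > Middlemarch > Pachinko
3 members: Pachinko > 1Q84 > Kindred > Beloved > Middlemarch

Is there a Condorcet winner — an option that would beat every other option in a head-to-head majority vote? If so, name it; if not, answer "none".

Kindred

Kindred vs Beloved: 28–10 for Kindred.
Kindred vs Pachinko: 26–12 for Kindred.
Kindred vs Middlemarch: 38–0 for Kindred.
Kindred vs 1Q84: 24–14 for Kindred.
Kindred beats every other option head-to-head.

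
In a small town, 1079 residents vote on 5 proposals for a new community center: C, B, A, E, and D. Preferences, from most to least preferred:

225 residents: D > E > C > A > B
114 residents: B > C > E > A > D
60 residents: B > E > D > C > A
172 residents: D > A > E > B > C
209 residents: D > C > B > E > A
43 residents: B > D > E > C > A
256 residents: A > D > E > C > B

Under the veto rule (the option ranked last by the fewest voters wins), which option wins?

E

Last-place votes: C 172, B 481, A 312, E 0, D 114.
E is ranked last by the fewest voters, so E wins.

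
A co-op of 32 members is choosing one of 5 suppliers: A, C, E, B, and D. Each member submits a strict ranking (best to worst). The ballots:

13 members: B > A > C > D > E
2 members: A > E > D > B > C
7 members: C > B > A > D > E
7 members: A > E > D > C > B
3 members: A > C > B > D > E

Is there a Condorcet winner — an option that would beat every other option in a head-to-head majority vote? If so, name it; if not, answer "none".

Checking pairwise contests:
B beats A 20–12.
A beats C 25–7.
A beats E 32–0.
C beats B 17–15.
A beats D 32–0.
Every option loses at least one head-to-head, so there is no Condorcet winner.

none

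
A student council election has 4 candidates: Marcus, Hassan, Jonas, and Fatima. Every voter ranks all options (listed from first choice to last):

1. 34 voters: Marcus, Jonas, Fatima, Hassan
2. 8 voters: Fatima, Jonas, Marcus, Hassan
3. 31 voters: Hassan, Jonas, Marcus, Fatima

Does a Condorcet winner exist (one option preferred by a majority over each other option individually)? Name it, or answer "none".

Jonas vs Marcus: 39–34 for Jonas.
Jonas vs Hassan: 42–31 for Jonas.
Jonas vs Fatima: 65–8 for Jonas.
Jonas beats every other option head-to-head.

Jonas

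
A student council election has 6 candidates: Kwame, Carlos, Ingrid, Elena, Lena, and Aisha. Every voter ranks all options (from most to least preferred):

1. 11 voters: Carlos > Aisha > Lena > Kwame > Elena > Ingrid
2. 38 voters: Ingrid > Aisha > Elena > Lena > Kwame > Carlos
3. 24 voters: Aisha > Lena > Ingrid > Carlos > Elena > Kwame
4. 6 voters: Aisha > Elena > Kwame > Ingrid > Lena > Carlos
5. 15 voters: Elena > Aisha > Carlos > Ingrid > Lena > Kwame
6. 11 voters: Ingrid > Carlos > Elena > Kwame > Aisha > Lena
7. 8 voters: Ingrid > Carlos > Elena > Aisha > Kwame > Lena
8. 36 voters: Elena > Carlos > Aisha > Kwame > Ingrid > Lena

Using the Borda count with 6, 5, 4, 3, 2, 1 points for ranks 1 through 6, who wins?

Kwame: 11·3 + 38·2 + 24·1 + 6·4 + 15·1 + 11·3 + 8·2 + 36·3 = 329
Carlos: 11·6 + 38·1 + 24·3 + 6·1 + 15·4 + 11·5 + 8·5 + 36·5 = 517
Ingrid: 11·1 + 38·6 + 24·4 + 6·3 + 15·3 + 11·6 + 8·6 + 36·2 = 584
Elena: 11·2 + 38·4 + 24·2 + 6·5 + 15·6 + 11·4 + 8·4 + 36·6 = 634
Lena: 11·4 + 38·3 + 24·5 + 6·2 + 15·2 + 11·1 + 8·1 + 36·1 = 375
Aisha: 11·5 + 38·5 + 24·6 + 6·6 + 15·5 + 11·2 + 8·3 + 36·4 = 690
Aisha has the highest Borda score (690).

Aisha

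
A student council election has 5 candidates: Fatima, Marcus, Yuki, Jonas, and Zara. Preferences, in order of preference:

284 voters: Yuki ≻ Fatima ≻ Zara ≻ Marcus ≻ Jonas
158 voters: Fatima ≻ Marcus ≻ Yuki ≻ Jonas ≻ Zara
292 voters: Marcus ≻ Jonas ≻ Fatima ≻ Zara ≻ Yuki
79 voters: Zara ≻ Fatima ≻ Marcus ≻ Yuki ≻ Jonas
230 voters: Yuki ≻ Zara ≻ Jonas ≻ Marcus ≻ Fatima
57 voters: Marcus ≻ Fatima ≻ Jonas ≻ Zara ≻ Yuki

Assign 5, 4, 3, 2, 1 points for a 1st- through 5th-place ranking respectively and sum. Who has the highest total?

Fatima: 284·4 + 158·5 + 292·3 + 79·4 + 230·1 + 57·4 = 3576
Marcus: 284·2 + 158·4 + 292·5 + 79·3 + 230·2 + 57·5 = 3642
Yuki: 284·5 + 158·3 + 292·1 + 79·2 + 230·5 + 57·1 = 3551
Jonas: 284·1 + 158·2 + 292·4 + 79·1 + 230·3 + 57·3 = 2708
Zara: 284·3 + 158·1 + 292·2 + 79·5 + 230·4 + 57·2 = 3023
Marcus has the highest Borda score (3642).

Marcus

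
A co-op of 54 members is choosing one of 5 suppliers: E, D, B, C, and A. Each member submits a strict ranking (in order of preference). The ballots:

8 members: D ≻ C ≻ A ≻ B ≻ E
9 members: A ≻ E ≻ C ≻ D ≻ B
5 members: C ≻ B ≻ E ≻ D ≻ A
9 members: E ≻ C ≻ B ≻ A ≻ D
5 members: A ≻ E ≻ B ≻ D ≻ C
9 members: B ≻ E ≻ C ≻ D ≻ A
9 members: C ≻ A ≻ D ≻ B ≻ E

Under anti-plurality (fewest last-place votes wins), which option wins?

Last-place votes: E 17, D 9, B 9, C 5, A 14.
C is ranked last by the fewest voters, so C wins.

C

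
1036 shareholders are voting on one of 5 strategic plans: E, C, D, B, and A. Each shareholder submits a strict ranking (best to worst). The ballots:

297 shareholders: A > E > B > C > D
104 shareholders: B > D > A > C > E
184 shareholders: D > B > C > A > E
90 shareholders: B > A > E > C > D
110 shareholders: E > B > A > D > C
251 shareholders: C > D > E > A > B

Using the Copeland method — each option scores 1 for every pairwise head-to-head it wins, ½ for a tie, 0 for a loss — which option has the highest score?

A

E: beats B; loses to C, D, and A → score 1.
C: beats E and D; loses to B and A → score 2.
D: beats E and A; loses to C and B → score 2.
B: beats C and D; loses to E and A → score 2.
A: beats E, C, and B; loses to D → score 3.
A has the best pairwise record.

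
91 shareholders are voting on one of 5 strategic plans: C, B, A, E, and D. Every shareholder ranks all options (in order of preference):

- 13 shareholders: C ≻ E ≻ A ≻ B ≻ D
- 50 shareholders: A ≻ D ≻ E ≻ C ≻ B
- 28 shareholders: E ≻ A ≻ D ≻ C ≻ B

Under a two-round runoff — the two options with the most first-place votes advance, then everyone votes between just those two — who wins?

A

Round 1 first-place votes: C 13, B 0, A 50, E 28, D 0.
A and E advance.
Runoff: A is preferred to E by 50 voters; E by 41.
A wins the runoff.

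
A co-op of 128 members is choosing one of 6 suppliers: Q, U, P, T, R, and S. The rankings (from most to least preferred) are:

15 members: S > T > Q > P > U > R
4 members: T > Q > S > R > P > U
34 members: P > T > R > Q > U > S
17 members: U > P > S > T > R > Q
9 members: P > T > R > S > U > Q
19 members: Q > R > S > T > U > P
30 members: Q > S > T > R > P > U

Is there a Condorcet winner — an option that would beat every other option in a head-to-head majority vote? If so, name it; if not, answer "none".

Checking pairwise contests:
T beats Q 79–49.
Q beats U 102–26.
Q beats P 68–60.
S beats T 81–47.
Q beats R 68–60.
Q beats S 87–41.
Every option loses at least one head-to-head, so there is no Condorcet winner.

none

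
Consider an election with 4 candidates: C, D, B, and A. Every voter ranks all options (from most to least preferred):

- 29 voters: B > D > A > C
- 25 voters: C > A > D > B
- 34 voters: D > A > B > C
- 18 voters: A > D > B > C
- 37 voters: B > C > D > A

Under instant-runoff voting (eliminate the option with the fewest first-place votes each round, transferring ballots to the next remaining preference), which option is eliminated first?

A

Round 1: C 25, D 34, B 66, A 18. Eliminate A.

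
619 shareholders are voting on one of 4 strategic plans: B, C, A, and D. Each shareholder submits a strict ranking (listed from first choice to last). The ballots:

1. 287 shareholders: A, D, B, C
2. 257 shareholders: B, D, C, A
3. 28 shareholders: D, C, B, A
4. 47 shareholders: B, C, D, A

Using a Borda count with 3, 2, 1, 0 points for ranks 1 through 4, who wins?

B: 287·1 + 257·3 + 28·1 + 47·3 = 1227
C: 287·0 + 257·1 + 28·2 + 47·2 = 407
A: 287·3 + 257·0 + 28·0 + 47·0 = 861
D: 287·2 + 257·2 + 28·3 + 47·1 = 1219
B has the highest Borda score (1227).

B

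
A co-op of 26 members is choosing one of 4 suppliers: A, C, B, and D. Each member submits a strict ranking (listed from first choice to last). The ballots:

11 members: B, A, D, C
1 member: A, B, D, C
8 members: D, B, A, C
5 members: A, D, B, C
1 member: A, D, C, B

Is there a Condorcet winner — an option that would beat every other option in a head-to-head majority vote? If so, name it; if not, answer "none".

none

Checking pairwise contests:
B beats A 19–7.
A beats C 26–0.
D beats B 14–12.
A beats D 18–8.
Every option loses at least one head-to-head, so there is no Condorcet winner.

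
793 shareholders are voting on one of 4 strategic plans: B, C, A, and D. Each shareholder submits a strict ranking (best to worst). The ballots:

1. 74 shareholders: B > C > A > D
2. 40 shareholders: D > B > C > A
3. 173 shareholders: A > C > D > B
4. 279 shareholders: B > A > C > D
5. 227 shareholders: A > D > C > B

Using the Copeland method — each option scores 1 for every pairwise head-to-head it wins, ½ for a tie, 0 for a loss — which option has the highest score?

B: loses to C, A, and D → score 0.
C: beats B and D; loses to A → score 2.
A: beats B, C, and D → score 3.
D: beats B; loses to C and A → score 1.
A has the best pairwise record.

A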